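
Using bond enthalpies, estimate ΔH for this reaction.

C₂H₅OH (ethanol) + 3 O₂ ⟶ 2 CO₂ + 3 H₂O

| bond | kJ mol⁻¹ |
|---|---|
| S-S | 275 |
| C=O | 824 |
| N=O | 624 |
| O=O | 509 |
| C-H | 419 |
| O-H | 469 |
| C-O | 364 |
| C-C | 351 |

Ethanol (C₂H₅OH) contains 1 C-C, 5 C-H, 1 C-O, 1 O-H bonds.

ΔH ≈ −1304 kJ

Bonds broken (reactants):
  C-C: 1 × 351 = 351
  C-H: 5 × 419 = 2095
  C-O: 1 × 364 = 364
  O-H: 1 × 469 = 469
  O=O: 3 × 509 = 1527
  Σ(broken) = 4806 kJ
Bonds formed (products):
  C=O: 4 × 824 = 3296
  O-H: 6 × 469 = 2814
  Σ(formed) = 6110 kJ
ΔH = Σ(broken) − Σ(formed) = 4806 − 6110 = −1304 kJ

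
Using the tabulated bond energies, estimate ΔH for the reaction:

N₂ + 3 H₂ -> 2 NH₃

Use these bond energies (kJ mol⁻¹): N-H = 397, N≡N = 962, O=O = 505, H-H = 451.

ΔH ≈ −67 kJ

Bonds broken (reactants):
  H-H: 3 × 451 = 1353
  N≡N: 1 × 962 = 962
  Σ(broken) = 2315 kJ
Bonds formed (products):
  N-H: 6 × 397 = 2382
  Σ(formed) = 2382 kJ
ΔH = Σ(broken) − Σ(formed) = 2315 − 2382 = −67 kJ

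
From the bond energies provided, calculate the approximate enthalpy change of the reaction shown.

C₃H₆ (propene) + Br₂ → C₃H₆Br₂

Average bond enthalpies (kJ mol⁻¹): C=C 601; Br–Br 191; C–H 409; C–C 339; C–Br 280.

Bonds broken (reactants):
  Br–Br: 1 × 191 = 191
  C–C: 1 × 339 = 339
  C–H: 6 × 409 = 2454
  C=C: 1 × 601 = 601
  Σ(broken) = 3585 kJ
Bonds formed (products):
  C–Br: 2 × 280 = 560
  C–C: 2 × 339 = 678
  C–H: 6 × 409 = 2454
  Σ(formed) = 3692 kJ
ΔH = Σ(broken) − Σ(formed) = 3585 − 3692 = −107 kJ

ΔH ≈ −107 kJ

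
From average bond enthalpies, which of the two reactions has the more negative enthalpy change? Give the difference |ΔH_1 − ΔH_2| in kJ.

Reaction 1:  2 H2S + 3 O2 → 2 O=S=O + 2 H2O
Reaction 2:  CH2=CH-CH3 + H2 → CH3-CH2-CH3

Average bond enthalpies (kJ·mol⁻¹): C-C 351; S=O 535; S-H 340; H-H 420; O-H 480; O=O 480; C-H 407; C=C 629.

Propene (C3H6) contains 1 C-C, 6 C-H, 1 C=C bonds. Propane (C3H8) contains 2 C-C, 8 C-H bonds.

Reaction 1, by 1144 kJ

Reaction 1:
  Bonds broken (reactants):
    O=O: 3 × 480 = 1440
    S-H: 4 × 340 = 1360
    Σ(broken) = 2800 kJ
  Bonds formed (products):
    O-H: 4 × 480 = 1920
    S=O: 4 × 535 = 2140
    Σ(formed) = 4060 kJ
  ΔH_1 = 2800 − 4060 = −1260 kJ
Reaction 2:
  Bonds broken (reactants):
    C-C: 1 × 351 = 351
    C-H: 6 × 407 = 2442
    C=C: 1 × 629 = 629
    H-H: 1 × 420 = 420
    Σ(broken) = 3842 kJ
  Bonds formed (products):
    C-C: 2 × 351 = 702
    C-H: 8 × 407 = 3256
    Σ(formed) = 3958 kJ
  ΔH_2 = 3842 − 3958 = −116 kJ
ΔH_1 − ΔH_2 = −1144 kJ, so reaction 1 has the more negative ΔH; |ΔH_1 − ΔH_2| = 1144 kJ.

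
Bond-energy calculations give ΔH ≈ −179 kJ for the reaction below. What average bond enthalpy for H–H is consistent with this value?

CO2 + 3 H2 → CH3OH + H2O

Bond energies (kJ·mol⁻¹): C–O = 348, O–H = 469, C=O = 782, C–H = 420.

D(H–H) ≈ 424 kJ/mol

Let D be the H–H bond energy.
Σ(broken) = 2×782 + 3×D = 1564 + 3D
Σ(formed) = 3×420 + 1×348 + 3×469 = 3015
ΔH = Σ(broken) − Σ(formed) = (1564 + 3D) − (3015) = −1451 + 3D
Setting this equal to −179 kJ gives 3D = 1272, so D = 424 kJ/mol.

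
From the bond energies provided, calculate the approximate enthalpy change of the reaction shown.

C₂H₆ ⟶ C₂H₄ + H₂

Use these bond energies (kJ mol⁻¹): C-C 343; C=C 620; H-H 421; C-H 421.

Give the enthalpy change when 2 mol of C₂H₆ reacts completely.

ΔH = +288 kJ

Bonds broken (reactants):
  C-C: 1 × 343 = 343
  C-H: 6 × 421 = 2526
  Σ(broken) = 2869 kJ
Bonds formed (products):
  C-H: 4 × 421 = 1684
  C=C: 1 × 620 = 620
  H-H: 1 × 421 = 421
  Σ(formed) = 2725 kJ
ΔH = Σ(broken) − Σ(formed) = 2869 − 2725 = +144 kJ
For 2× the reaction as written: 2 × (+144) = +288 kJ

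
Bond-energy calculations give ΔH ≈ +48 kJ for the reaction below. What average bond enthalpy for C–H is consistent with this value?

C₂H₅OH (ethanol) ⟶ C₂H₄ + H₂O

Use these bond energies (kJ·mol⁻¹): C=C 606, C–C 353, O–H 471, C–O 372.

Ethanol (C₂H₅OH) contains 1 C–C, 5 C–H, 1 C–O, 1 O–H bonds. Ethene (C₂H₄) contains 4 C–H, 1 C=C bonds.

Let D be the C–H bond energy.
Σ(broken) = 1×353 + 5×D + 1×372 + 1×471 = 1196 + 5D
Σ(formed) = 4×D + 1×606 + 2×471 = 1548 + 4D
ΔH = Σ(broken) − Σ(formed) = (1196 + 5D) − (1548 + 4D) = −352 + D
Setting this equal to +48 kJ gives D = 400 kJ/mol.

D(C–H) ≈ 400 kJ/mol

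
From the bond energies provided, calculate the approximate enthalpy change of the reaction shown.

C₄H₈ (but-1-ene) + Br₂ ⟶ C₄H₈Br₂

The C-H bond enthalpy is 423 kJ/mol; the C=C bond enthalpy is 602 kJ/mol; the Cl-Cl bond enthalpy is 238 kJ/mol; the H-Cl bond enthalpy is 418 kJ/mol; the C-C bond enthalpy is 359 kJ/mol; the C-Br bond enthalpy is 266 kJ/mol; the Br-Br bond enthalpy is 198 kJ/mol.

Bonds broken (reactants):
  Br-Br: 1 × 198 = 198
  C-C: 2 × 359 = 718
  C-H: 8 × 423 = 3384
  C=C: 1 × 602 = 602
  Σ(broken) = 4902 kJ
Bonds formed (products):
  C-Br: 2 × 266 = 532
  C-C: 3 × 359 = 1077
  C-H: 8 × 423 = 3384
  Σ(formed) = 4993 kJ
ΔH = Σ(broken) − Σ(formed) = 4902 − 4993 = −91 kJ

ΔH ≈ −91 kJ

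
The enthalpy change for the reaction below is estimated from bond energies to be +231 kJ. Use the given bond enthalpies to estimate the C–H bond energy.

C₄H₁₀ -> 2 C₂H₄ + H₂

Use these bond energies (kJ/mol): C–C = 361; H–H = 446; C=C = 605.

Let D be the C–H bond energy.
Σ(broken) = 3×361 + 10×D = 1083 + 10D
Σ(formed) = 8×D + 2×605 + 1×446 = 1656 + 8D
ΔH = Σ(broken) − Σ(formed) = (1083 + 10D) − (1656 + 8D) = −573 + 2D
Setting this equal to +231 kJ gives 2D = 804, so D = 402 kJ/mol.

D(C–H) ≈ 402 kJ/mol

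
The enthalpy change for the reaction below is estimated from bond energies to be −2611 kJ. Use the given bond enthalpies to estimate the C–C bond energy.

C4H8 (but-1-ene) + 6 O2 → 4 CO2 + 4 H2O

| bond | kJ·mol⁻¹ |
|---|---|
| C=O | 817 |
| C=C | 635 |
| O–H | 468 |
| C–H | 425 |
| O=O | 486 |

Let D be the C–C bond energy.
Σ(broken) = 2×D + 8×425 + 1×635 + 6×486 = 6951 + 2D
Σ(formed) = 8×817 + 8×468 = 10280
ΔH = Σ(broken) − Σ(formed) = (6951 + 2D) − (10280) = −3329 + 2D
Setting this equal to −2611 kJ gives 2D = 718, so D = 359 kJ/mol.

D(C–C) ≈ 359 kJ/mol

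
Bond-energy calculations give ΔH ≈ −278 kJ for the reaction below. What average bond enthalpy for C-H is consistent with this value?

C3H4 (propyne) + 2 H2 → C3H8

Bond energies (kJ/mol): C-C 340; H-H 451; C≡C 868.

Let D be the C-H bond energy.
Σ(broken) = 1×868 + 1×340 + 4×D + 2×451 = 2110 + 4D
Σ(formed) = 2×340 + 8×D = 680 + 8D
ΔH = Σ(broken) − Σ(formed) = (2110 + 4D) − (680 + 8D) = +1430 − 4D
Setting this equal to −278 kJ gives 4D = 1708, so D = 427 kJ/mol.

D(C-H) ≈ 427 kJ/mol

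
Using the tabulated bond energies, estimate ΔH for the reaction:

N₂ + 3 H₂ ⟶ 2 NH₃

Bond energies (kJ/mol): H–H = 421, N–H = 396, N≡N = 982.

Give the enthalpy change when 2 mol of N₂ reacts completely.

Bonds broken (reactants):
  H–H: 3 × 421 = 1263
  N≡N: 1 × 982 = 982
  Σ(broken) = 2245 kJ
Bonds formed (products):
  N–H: 6 × 396 = 2376
  Σ(formed) = 2376 kJ
ΔH = Σ(broken) − Σ(formed) = 2245 − 2376 = −131 kJ
For 2× the reaction as written: 2 × (−131) = −262 kJ

ΔH = −262 kJ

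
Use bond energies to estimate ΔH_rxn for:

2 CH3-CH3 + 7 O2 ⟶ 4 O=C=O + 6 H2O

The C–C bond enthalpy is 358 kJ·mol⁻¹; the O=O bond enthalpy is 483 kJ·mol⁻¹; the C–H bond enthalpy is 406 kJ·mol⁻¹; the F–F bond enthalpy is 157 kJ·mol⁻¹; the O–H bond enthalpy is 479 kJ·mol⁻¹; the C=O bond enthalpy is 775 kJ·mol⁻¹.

ΔH ≈ −2979 kJ

Bonds broken (reactants):
  C–C: 2 × 358 = 716
  C–H: 12 × 406 = 4872
  O=O: 7 × 483 = 3381
  Σ(broken) = 8969 kJ
Bonds formed (products):
  C=O: 8 × 775 = 6200
  O–H: 12 × 479 = 5748
  Σ(formed) = 11948 kJ
ΔH = Σ(broken) − Σ(formed) = 8969 − 11948 = −2979 kJ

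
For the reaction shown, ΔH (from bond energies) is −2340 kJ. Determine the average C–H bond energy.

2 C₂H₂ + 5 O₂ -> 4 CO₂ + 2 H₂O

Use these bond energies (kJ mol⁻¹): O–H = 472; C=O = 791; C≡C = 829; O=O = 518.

D(C–H) ≈ 407 kJ/mol

Let D be the C–H bond energy.
Σ(broken) = 2×829 + 4×D + 5×518 = 4248 + 4D
Σ(formed) = 8×791 + 4×472 = 8216
ΔH = Σ(broken) − Σ(formed) = (4248 + 4D) − (8216) = −3968 + 4D
Setting this equal to −2340 kJ gives 4D = 1628, so D = 407 kJ/mol.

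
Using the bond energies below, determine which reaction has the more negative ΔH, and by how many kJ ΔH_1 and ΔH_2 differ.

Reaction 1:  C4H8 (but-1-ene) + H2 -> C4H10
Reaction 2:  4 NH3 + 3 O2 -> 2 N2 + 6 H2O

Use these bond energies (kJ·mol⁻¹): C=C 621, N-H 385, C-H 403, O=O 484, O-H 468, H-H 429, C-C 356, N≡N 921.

Reaction 1:
  Bonds broken (reactants):
    C-C: 2 × 356 = 712
    C-H: 8 × 403 = 3224
    C=C: 1 × 621 = 621
    H-H: 1 × 429 = 429
    Σ(broken) = 4986 kJ
  Bonds formed (products):
    C-C: 3 × 356 = 1068
    C-H: 10 × 403 = 4030
    Σ(formed) = 5098 kJ
  ΔH_1 = 4986 − 5098 = −112 kJ
Reaction 2:
  Bonds broken (reactants):
    N-H: 12 × 385 = 4620
    O=O: 3 × 484 = 1452
    Σ(broken) = 6072 kJ
  Bonds formed (products):
    N≡N: 2 × 921 = 1842
    O-H: 12 × 468 = 5616
    Σ(formed) = 7458 kJ
  ΔH_2 = 6072 − 7458 = −1386 kJ
ΔH_1 − ΔH_2 = +1274 kJ, so reaction 2 has the more negative ΔH; |ΔH_1 − ΔH_2| = 1274 kJ.

Reaction 2, by 1274 kJ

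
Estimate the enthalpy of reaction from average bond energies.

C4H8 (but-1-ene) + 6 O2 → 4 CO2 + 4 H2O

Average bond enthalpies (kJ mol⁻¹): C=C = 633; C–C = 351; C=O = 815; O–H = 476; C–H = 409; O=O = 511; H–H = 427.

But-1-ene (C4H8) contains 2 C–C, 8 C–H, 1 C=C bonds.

Bonds broken (reactants):
  C–C: 2 × 351 = 702
  C–H: 8 × 409 = 3272
  C=C: 1 × 633 = 633
  O=O: 6 × 511 = 3066
  Σ(broken) = 7673 kJ
Bonds formed (products):
  C=O: 8 × 815 = 6520
  O–H: 8 × 476 = 3808
  Σ(formed) = 10328 kJ
ΔH = Σ(broken) − Σ(formed) = 7673 − 10328 = −2655 kJ

ΔH ≈ −2655 kJ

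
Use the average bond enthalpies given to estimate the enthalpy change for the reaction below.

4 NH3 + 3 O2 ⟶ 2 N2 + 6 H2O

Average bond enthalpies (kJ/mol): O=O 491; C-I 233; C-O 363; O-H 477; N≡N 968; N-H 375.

ΔH ≈ −1687 kJ

Bonds broken (reactants):
  N-H: 12 × 375 = 4500
  O=O: 3 × 491 = 1473
  Σ(broken) = 5973 kJ
Bonds formed (products):
  N≡N: 2 × 968 = 1936
  O-H: 12 × 477 = 5724
  Σ(formed) = 7660 kJ
ΔH = Σ(broken) − Σ(formed) = 5973 − 7660 = −1687 kJ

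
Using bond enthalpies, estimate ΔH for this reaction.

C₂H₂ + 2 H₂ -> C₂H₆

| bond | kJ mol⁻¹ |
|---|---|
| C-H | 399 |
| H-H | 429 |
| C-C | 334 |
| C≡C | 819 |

ΔH ≈ −253 kJ

Bonds broken (reactants):
  C≡C: 1 × 819 = 819
  C-H: 2 × 399 = 798
  H-H: 2 × 429 = 858
  Σ(broken) = 2475 kJ
Bonds formed (products):
  C-C: 1 × 334 = 334
  C-H: 6 × 399 = 2394
  Σ(formed) = 2728 kJ
ΔH = Σ(broken) − Σ(formed) = 2475 − 2728 = −253 kJ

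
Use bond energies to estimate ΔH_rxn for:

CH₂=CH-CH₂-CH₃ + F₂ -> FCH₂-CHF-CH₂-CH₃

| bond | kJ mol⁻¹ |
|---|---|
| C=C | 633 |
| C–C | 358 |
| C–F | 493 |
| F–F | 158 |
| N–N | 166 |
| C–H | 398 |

ΔH ≈ −553 kJ

Bonds broken (reactants):
  C–C: 2 × 358 = 716
  C–H: 8 × 398 = 3184
  C=C: 1 × 633 = 633
  F–F: 1 × 158 = 158
  Σ(broken) = 4691 kJ
Bonds formed (products):
  C–C: 3 × 358 = 1074
  C–F: 2 × 493 = 986
  C–H: 8 × 398 = 3184
  Σ(formed) = 5244 kJ
ΔH = Σ(broken) − Σ(formed) = 4691 − 5244 = −553 kJ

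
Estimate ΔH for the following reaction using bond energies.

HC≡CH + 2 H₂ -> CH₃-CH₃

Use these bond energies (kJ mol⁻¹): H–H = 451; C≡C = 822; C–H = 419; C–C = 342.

ΔH ≈ −294 kJ

Bonds broken (reactants):
  C≡C: 1 × 822 = 822
  C–H: 2 × 419 = 838
  H–H: 2 × 451 = 902
  Σ(broken) = 2562 kJ
Bonds formed (products):
  C–C: 1 × 342 = 342
  C–H: 6 × 419 = 2514
  Σ(formed) = 2856 kJ
ΔH = Σ(broken) − Σ(formed) = 2562 − 2856 = −294 kJ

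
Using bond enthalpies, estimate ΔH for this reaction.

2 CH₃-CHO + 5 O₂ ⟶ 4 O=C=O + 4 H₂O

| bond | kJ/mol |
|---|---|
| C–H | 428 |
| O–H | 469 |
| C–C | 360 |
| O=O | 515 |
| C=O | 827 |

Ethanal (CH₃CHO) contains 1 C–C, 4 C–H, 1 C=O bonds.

ΔH ≈ −1995 kJ

Bonds broken (reactants):
  C–C: 2 × 360 = 720
  C–H: 8 × 428 = 3424
  C=O: 2 × 827 = 1654
  O=O: 5 × 515 = 2575
  Σ(broken) = 8373 kJ
Bonds formed (products):
  C=O: 8 × 827 = 6616
  O–H: 8 × 469 = 3752
  Σ(formed) = 10368 kJ
ΔH = Σ(broken) − Σ(formed) = 8373 − 10368 = −1995 kJ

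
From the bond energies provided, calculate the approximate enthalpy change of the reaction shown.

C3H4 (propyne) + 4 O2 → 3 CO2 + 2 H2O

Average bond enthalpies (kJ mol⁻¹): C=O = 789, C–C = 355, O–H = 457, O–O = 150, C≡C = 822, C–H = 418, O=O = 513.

Bonds broken (reactants):
  C≡C: 1 × 822 = 822
  C–C: 1 × 355 = 355
  C–H: 4 × 418 = 1672
  O=O: 4 × 513 = 2052
  Σ(broken) = 4901 kJ
Bonds formed (products):
  C=O: 6 × 789 = 4734
  O–H: 4 × 457 = 1828
  Σ(formed) = 6562 kJ
ΔH = Σ(broken) − Σ(formed) = 4901 − 6562 = −1661 kJ

ΔH ≈ −1661 kJ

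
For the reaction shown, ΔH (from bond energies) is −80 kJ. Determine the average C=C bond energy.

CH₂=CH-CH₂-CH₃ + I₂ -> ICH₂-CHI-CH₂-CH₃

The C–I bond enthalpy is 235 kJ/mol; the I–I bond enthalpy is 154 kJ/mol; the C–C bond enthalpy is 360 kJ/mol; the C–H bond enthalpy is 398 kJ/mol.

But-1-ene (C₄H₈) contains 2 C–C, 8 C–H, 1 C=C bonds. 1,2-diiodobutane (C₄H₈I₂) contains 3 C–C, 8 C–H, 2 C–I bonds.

Let D be the C=C bond energy.
Σ(broken) = 2×360 + 8×398 + 1×D + 1×154 = 4058 + D
Σ(formed) = 3×360 + 8×398 + 2×235 = 4734
ΔH = Σ(broken) − Σ(formed) = (4058 + D) − (4734) = −676 + D
Setting this equal to −80 kJ gives D = 596 kJ/mol.

D(C=C) ≈ 596 kJ/mol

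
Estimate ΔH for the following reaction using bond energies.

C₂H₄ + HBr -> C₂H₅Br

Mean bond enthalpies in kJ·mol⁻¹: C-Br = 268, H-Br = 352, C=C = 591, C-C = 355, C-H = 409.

Bonds broken (reactants):
  C-H: 4 × 409 = 1636
  C=C: 1 × 591 = 591
  H-Br: 1 × 352 = 352
  Σ(broken) = 2579 kJ
Bonds formed (products):
  C-Br: 1 × 268 = 268
  C-C: 1 × 355 = 355
  C-H: 5 × 409 = 2045
  Σ(formed) = 2668 kJ
ΔH = Σ(broken) − Σ(formed) = 2579 − 2668 = −89 kJ

ΔH ≈ −89 kJ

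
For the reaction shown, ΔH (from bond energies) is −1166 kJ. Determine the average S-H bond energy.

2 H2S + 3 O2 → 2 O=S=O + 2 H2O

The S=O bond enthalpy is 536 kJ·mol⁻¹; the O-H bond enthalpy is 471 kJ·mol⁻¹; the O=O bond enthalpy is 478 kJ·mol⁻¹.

Let D be the S-H bond energy.
Σ(broken) = 3×478 + 4×D = 1434 + 4D
Σ(formed) = 4×471 + 4×536 = 4028
ΔH = Σ(broken) − Σ(formed) = (1434 + 4D) − (4028) = −2594 + 4D
Setting this equal to −1166 kJ gives 4D = 1428, so D = 357 kJ/mol.

D(S-H) ≈ 357 kJ/mol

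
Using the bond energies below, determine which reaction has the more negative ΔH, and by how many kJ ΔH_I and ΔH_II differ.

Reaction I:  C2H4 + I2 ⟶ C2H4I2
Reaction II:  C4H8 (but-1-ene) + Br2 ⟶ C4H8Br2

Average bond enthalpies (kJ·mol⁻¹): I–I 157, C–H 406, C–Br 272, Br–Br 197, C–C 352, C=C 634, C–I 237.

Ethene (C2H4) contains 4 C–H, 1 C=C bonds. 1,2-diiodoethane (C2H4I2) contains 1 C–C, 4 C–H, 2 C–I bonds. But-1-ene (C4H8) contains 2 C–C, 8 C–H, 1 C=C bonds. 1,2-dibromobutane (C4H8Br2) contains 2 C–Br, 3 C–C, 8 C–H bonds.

Reaction I:
  Bonds broken (reactants):
    C–H: 4 × 406 = 1624
    C=C: 1 × 634 = 634
    I–I: 1 × 157 = 157
    Σ(broken) = 2415 kJ
  Bonds formed (products):
    C–C: 1 × 352 = 352
    C–H: 4 × 406 = 1624
    C–I: 2 × 237 = 474
    Σ(formed) = 2450 kJ
  ΔH_I = 2415 − 2450 = −35 kJ
Reaction II:
  Bonds broken (reactants):
    Br–Br: 1 × 197 = 197
    C–C: 2 × 352 = 704
    C–H: 8 × 406 = 3248
    C=C: 1 × 634 = 634
    Σ(broken) = 4783 kJ
  Bonds formed (products):
    C–Br: 2 × 272 = 544
    C–C: 3 × 352 = 1056
    C–H: 8 × 406 = 3248
    Σ(formed) = 4848 kJ
  ΔH_II = 4783 − 4848 = −65 kJ
ΔH_I − ΔH_II = +30 kJ, so reaction II has the more negative ΔH; |ΔH_I − ΔH_II| = 30 kJ.

Reaction II, by 30 kJ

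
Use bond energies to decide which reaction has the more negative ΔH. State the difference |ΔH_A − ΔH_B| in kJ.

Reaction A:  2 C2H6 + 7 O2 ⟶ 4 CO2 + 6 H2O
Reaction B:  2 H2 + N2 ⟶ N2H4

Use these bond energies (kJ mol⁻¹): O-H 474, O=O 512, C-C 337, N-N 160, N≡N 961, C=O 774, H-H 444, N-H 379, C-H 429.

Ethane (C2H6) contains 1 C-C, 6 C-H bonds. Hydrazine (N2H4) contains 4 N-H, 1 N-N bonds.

Reaction A, by 2647 kJ

Reaction A:
  Bonds broken (reactants):
    C-C: 2 × 337 = 674
    C-H: 12 × 429 = 5148
    O=O: 7 × 512 = 3584
    Σ(broken) = 9406 kJ
  Bonds formed (products):
    C=O: 8 × 774 = 6192
    O-H: 12 × 474 = 5688
    Σ(formed) = 11880 kJ
  ΔH_A = 9406 − 11880 = −2474 kJ
Reaction B:
  Bonds broken (reactants):
    H-H: 2 × 444 = 888
    N≡N: 1 × 961 = 961
    Σ(broken) = 1849 kJ
  Bonds formed (products):
    N-H: 4 × 379 = 1516
    N-N: 1 × 160 = 160
    Σ(formed) = 1676 kJ
  ΔH_B = 1849 − 1676 = +173 kJ
ΔH_A − ΔH_B = −2647 kJ, so reaction A has the more negative ΔH; |ΔH_A − ΔH_B| = 2647 kJ.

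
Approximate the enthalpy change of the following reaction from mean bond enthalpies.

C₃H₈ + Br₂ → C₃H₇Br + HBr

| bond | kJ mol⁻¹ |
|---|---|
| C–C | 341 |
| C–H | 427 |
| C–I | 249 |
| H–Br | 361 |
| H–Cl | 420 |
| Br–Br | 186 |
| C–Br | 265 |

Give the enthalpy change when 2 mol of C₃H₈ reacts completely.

Bonds broken (reactants):
  Br–Br: 1 × 186 = 186
  C–C: 2 × 341 = 682
  C–H: 8 × 427 = 3416
  Σ(broken) = 4284 kJ
Bonds formed (products):
  C–Br: 1 × 265 = 265
  C–C: 2 × 341 = 682
  C–H: 7 × 427 = 2989
  H–Br: 1 × 361 = 361
  Σ(formed) = 4297 kJ
ΔH = Σ(broken) − Σ(formed) = 4284 − 4297 = −13 kJ
For 2× the reaction as written: 2 × (−13) = −26 kJ

ΔH = −26 kJ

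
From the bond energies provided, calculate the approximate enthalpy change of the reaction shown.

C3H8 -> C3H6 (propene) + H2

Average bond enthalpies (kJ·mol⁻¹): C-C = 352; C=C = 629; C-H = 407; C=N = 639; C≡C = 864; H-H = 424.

Bonds broken (reactants):
  C-C: 2 × 352 = 704
  C-H: 8 × 407 = 3256
  Σ(broken) = 3960 kJ
Bonds formed (products):
  C-C: 1 × 352 = 352
  C-H: 6 × 407 = 2442
  C=C: 1 × 629 = 629
  H-H: 1 × 424 = 424
  Σ(formed) = 3847 kJ
ΔH = Σ(broken) − Σ(formed) = 3960 − 3847 = +113 kJ

ΔH ≈ +113 kJ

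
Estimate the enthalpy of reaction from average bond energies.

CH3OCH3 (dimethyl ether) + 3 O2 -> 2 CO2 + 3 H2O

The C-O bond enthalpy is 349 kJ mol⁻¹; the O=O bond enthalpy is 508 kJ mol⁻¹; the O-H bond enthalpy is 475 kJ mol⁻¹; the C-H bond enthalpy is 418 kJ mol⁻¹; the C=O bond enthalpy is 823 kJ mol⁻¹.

ΔH ≈ −1412 kJ

Bonds broken (reactants):
  C-H: 6 × 418 = 2508
  C-O: 2 × 349 = 698
  O=O: 3 × 508 = 1524
  Σ(broken) = 4730 kJ
Bonds formed (products):
  C=O: 4 × 823 = 3292
  O-H: 6 × 475 = 2850
  Σ(formed) = 6142 kJ
ΔH = Σ(broken) − Σ(formed) = 4730 − 6142 = −1412 kJ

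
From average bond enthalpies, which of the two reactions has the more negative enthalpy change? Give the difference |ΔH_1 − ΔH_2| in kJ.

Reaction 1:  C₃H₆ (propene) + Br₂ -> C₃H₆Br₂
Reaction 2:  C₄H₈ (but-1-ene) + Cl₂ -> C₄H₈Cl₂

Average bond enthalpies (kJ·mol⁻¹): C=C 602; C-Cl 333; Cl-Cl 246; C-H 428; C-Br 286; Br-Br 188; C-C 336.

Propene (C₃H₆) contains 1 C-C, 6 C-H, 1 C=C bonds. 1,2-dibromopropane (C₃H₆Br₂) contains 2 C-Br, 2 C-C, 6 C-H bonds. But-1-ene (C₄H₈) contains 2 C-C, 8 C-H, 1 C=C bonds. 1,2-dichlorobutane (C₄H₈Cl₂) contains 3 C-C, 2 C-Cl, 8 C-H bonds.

Reaction 1:
  Bonds broken (reactants):
    Br-Br: 1 × 188 = 188
    C-C: 1 × 336 = 336
    C-H: 6 × 428 = 2568
    C=C: 1 × 602 = 602
    Σ(broken) = 3694 kJ
  Bonds formed (products):
    C-Br: 2 × 286 = 572
    C-C: 2 × 336 = 672
    C-H: 6 × 428 = 2568
    Σ(formed) = 3812 kJ
  ΔH_1 = 3694 − 3812 = −118 kJ
Reaction 2:
  Bonds broken (reactants):
    C-C: 2 × 336 = 672
    C-H: 8 × 428 = 3424
    C=C: 1 × 602 = 602
    Cl-Cl: 1 × 246 = 246
    Σ(broken) = 4944 kJ
  Bonds formed (products):
    C-C: 3 × 336 = 1008
    C-Cl: 2 × 333 = 666
    C-H: 8 × 428 = 3424
    Σ(formed) = 5098 kJ
  ΔH_2 = 4944 − 5098 = −154 kJ
ΔH_1 − ΔH_2 = +36 kJ, so reaction 2 has the more negative ΔH; |ΔH_1 − ΔH_2| = 36 kJ.

Reaction 2, by 36 kJ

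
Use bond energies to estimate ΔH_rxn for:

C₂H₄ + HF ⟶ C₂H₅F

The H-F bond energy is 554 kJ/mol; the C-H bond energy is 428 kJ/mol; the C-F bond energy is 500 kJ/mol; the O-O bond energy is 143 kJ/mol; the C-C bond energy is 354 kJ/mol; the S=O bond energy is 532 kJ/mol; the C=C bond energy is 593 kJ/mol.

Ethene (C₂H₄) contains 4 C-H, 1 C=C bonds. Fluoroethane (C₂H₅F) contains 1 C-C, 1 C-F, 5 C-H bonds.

Bonds broken (reactants):
  C-H: 4 × 428 = 1712
  C=C: 1 × 593 = 593
  H-F: 1 × 554 = 554
  Σ(broken) = 2859 kJ
Bonds formed (products):
  C-C: 1 × 354 = 354
  C-F: 1 × 500 = 500
  C-H: 5 × 428 = 2140
  Σ(formed) = 2994 kJ
ΔH = Σ(broken) − Σ(formed) = 2859 − 2994 = −135 kJ

ΔH ≈ −135 kJ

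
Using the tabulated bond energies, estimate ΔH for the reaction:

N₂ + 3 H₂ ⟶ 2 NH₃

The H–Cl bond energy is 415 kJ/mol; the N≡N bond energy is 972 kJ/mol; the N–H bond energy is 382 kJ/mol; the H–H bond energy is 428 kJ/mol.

Bonds broken (reactants):
  H–H: 3 × 428 = 1284
  N≡N: 1 × 972 = 972
  Σ(broken) = 2256 kJ
Bonds formed (products):
  N–H: 6 × 382 = 2292
  Σ(formed) = 2292 kJ
ΔH = Σ(broken) − Σ(formed) = 2256 − 2292 = −36 kJ

ΔH ≈ −36 kJ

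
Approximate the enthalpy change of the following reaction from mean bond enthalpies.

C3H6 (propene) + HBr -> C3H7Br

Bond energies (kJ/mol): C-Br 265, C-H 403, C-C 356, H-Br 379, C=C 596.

Bonds broken (reactants):
  C-C: 1 × 356 = 356
  C-H: 6 × 403 = 2418
  C=C: 1 × 596 = 596
  H-Br: 1 × 379 = 379
  Σ(broken) = 3749 kJ
Bonds formed (products):
  C-Br: 1 × 265 = 265
  C-C: 2 × 356 = 712
  C-H: 7 × 403 = 2821
  Σ(formed) = 3798 kJ
ΔH = Σ(broken) − Σ(formed) = 3749 − 3798 = −49 kJ

ΔH ≈ −49 kJ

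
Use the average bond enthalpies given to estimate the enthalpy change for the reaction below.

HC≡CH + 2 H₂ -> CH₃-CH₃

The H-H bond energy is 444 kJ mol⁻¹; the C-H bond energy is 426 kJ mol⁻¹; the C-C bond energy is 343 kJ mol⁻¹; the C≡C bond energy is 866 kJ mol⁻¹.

Bonds broken (reactants):
  C≡C: 1 × 866 = 866
  C-H: 2 × 426 = 852
  H-H: 2 × 444 = 888
  Σ(broken) = 2606 kJ
Bonds formed (products):
  C-C: 1 × 343 = 343
  C-H: 6 × 426 = 2556
  Σ(formed) = 2899 kJ
ΔH = Σ(broken) − Σ(formed) = 2606 − 2899 = −293 kJ

ΔH ≈ −293 kJ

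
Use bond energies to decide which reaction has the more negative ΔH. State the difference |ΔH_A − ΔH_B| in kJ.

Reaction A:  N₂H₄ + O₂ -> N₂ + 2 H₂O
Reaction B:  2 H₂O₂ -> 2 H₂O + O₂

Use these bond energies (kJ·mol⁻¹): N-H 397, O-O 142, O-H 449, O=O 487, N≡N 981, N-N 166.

Reaction A:
  Bonds broken (reactants):
    N-H: 4 × 397 = 1588
    N-N: 1 × 166 = 166
    O=O: 1 × 487 = 487
    Σ(broken) = 2241 kJ
  Bonds formed (products):
    N≡N: 1 × 981 = 981
    O-H: 4 × 449 = 1796
    Σ(formed) = 2777 kJ
  ΔH_A = 2241 − 2777 = −536 kJ
Reaction B:
  Bonds broken (reactants):
    O-H: 4 × 449 = 1796
    O-O: 2 × 142 = 284
    Σ(broken) = 2080 kJ
  Bonds formed (products):
    O-H: 4 × 449 = 1796
    O=O: 1 × 487 = 487
    Σ(formed) = 2283 kJ
  ΔH_B = 2080 − 2283 = −203 kJ
ΔH_A − ΔH_B = −333 kJ, so reaction A has the more negative ΔH; |ΔH_A − ΔH_B| = 333 kJ.

Reaction A, by 333 kJ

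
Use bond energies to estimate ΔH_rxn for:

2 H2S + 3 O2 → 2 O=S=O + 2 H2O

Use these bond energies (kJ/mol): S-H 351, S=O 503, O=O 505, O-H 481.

Bonds broken (reactants):
  O=O: 3 × 505 = 1515
  S-H: 4 × 351 = 1404
  Σ(broken) = 2919 kJ
Bonds formed (products):
  O-H: 4 × 481 = 1924
  S=O: 4 × 503 = 2012
  Σ(formed) = 3936 kJ
ΔH = Σ(broken) − Σ(formed) = 2919 − 3936 = −1017 kJ

ΔH ≈ −1017 kJ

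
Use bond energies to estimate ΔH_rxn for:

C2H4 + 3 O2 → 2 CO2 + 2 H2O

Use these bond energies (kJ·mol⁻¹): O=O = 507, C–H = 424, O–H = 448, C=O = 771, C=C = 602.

ΔH ≈ −1057 kJ

Bonds broken (reactants):
  C–H: 4 × 424 = 1696
  C=C: 1 × 602 = 602
  O=O: 3 × 507 = 1521
  Σ(broken) = 3819 kJ
Bonds formed (products):
  C=O: 4 × 771 = 3084
  O–H: 4 × 448 = 1792
  Σ(formed) = 4876 kJ
ΔH = Σ(broken) − Σ(formed) = 3819 − 4876 = −1057 kJ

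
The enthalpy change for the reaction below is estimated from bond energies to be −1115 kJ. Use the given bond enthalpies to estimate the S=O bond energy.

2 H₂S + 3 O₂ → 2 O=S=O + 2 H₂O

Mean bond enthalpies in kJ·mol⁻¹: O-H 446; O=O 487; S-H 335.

D(S=O) ≈ 533 kJ/mol

Let D be the S=O bond energy.
Σ(broken) = 3×487 + 4×335 = 2801
Σ(formed) = 4×446 + 4×D = 1784 + 4D
ΔH = Σ(broken) − Σ(formed) = (2801) − (1784 + 4D) = +1017 − 4D
Setting this equal to −1115 kJ gives 4D = 2132, so D = 533 kJ/mol.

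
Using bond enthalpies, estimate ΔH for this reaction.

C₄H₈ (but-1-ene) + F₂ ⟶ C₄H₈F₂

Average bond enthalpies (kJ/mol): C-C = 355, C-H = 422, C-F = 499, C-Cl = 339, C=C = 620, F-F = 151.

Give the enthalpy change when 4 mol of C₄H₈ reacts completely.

ΔH = −2328 kJ

Bonds broken (reactants):
  C-C: 2 × 355 = 710
  C-H: 8 × 422 = 3376
  C=C: 1 × 620 = 620
  F-F: 1 × 151 = 151
  Σ(broken) = 4857 kJ
Bonds formed (products):
  C-C: 3 × 355 = 1065
  C-F: 2 × 499 = 998
  C-H: 8 × 422 = 3376
  Σ(formed) = 5439 kJ
ΔH = Σ(broken) − Σ(formed) = 4857 − 5439 = −582 kJ
For 4× the reaction as written: 4 × (−582) = −2328 kJ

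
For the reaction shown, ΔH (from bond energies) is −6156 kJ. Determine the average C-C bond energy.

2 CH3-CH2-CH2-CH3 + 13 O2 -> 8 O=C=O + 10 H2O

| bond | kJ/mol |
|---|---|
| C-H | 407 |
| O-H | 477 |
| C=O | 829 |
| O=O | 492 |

D(C-C) ≈ 352 kJ/mol

Let D be the C-C bond energy.
Σ(broken) = 6×D + 20×407 + 13×492 = 14536 + 6D
Σ(formed) = 16×829 + 20×477 = 22804
ΔH = Σ(broken) − Σ(formed) = (14536 + 6D) − (22804) = −8268 + 6D
Setting this equal to −6156 kJ gives 6D = 2112, so D = 352 kJ/mol.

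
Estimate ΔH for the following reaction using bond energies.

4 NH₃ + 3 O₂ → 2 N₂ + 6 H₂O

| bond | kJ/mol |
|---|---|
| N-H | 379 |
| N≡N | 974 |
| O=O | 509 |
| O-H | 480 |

Bonds broken (reactants):
  N-H: 12 × 379 = 4548
  O=O: 3 × 509 = 1527
  Σ(broken) = 6075 kJ
Bonds formed (products):
  N≡N: 2 × 974 = 1948
  O-H: 12 × 480 = 5760
  Σ(formed) = 7708 kJ
ΔH = Σ(broken) − Σ(formed) = 6075 − 7708 = −1633 kJ

ΔH ≈ −1633 kJ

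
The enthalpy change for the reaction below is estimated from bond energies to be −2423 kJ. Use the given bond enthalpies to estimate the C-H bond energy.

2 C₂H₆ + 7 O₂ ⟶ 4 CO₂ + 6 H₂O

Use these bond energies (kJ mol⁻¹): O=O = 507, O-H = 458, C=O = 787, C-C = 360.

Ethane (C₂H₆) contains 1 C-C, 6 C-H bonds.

D(C-H) ≈ 425 kJ/mol

Let D be the C-H bond energy.
Σ(broken) = 2×360 + 12×D + 7×507 = 4269 + 12D
Σ(formed) = 8×787 + 12×458 = 11792
ΔH = Σ(broken) − Σ(formed) = (4269 + 12D) − (11792) = −7523 + 12D
Setting this equal to −2423 kJ gives 12D = 5100, so D = 425 kJ/mol.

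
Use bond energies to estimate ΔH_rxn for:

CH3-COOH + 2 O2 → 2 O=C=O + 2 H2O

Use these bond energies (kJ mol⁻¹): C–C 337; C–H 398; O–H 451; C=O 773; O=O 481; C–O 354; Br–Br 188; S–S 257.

Bonds broken (reactants):
  C–C: 1 × 337 = 337
  C–H: 3 × 398 = 1194
  C–O: 1 × 354 = 354
  C=O: 1 × 773 = 773
  O–H: 1 × 451 = 451
  O=O: 2 × 481 = 962
  Σ(broken) = 4071 kJ
Bonds formed (products):
  C=O: 4 × 773 = 3092
  O–H: 4 × 451 = 1804
  Σ(formed) = 4896 kJ
ΔH = Σ(broken) − Σ(formed) = 4071 − 4896 = −825 kJ

ΔH ≈ −825 kJ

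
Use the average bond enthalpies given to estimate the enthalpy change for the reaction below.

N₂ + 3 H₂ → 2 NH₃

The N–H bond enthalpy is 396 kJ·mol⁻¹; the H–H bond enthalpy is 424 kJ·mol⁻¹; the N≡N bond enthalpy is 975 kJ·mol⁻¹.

ΔH ≈ −129 kJ

Bonds broken (reactants):
  H–H: 3 × 424 = 1272
  N≡N: 1 × 975 = 975
  Σ(broken) = 2247 kJ
Bonds formed (products):
  N–H: 6 × 396 = 2376
  Σ(formed) = 2376 kJ
ΔH = Σ(broken) − Σ(formed) = 2247 − 2376 = −129 kJ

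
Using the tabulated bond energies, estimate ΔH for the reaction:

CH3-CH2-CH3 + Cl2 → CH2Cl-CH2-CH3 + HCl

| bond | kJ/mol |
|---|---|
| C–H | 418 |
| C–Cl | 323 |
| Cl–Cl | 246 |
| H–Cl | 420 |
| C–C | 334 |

ΔH ≈ −79 kJ

Bonds broken (reactants):
  C–C: 2 × 334 = 668
  C–H: 8 × 418 = 3344
  Cl–Cl: 1 × 246 = 246
  Σ(broken) = 4258 kJ
Bonds formed (products):
  C–C: 2 × 334 = 668
  C–Cl: 1 × 323 = 323
  C–H: 7 × 418 = 2926
  H–Cl: 1 × 420 = 420
  Σ(formed) = 4337 kJ
ΔH = Σ(broken) − Σ(formed) = 4258 − 4337 = −79 kJ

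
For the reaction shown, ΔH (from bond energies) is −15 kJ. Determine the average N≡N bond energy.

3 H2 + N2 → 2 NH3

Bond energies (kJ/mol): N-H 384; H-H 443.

D(N≡N) ≈ 960 kJ/mol

Let D be the N≡N bond energy.
Σ(broken) = 3×443 + 1×D = 1329 + D
Σ(formed) = 6×384 = 2304
ΔH = Σ(broken) − Σ(formed) = (1329 + D) − (2304) = −975 + D
Setting this equal to −15 kJ gives D = 960 kJ/mol.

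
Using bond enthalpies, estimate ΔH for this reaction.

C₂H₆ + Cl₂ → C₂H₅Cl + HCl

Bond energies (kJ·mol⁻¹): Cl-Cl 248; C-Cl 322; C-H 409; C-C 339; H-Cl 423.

Bonds broken (reactants):
  C-C: 1 × 339 = 339
  C-H: 6 × 409 = 2454
  Cl-Cl: 1 × 248 = 248
  Σ(broken) = 3041 kJ
Bonds formed (products):
  C-C: 1 × 339 = 339
  C-Cl: 1 × 322 = 322
  C-H: 5 × 409 = 2045
  H-Cl: 1 × 423 = 423
  Σ(formed) = 3129 kJ
ΔH = Σ(broken) − Σ(formed) = 3041 − 3129 = −88 kJ

ΔH ≈ −88 kJ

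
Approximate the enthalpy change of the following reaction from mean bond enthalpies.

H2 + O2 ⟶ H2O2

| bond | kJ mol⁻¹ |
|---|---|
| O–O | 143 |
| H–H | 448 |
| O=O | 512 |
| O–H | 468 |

Bonds broken (reactants):
  H–H: 1 × 448 = 448
  O=O: 1 × 512 = 512
  Σ(broken) = 960 kJ
Bonds formed (products):
  O–H: 2 × 468 = 936
  O–O: 1 × 143 = 143
  Σ(formed) = 1079 kJ
ΔH = Σ(broken) − Σ(formed) = 960 − 1079 = −119 kJ

ΔH ≈ −119 kJ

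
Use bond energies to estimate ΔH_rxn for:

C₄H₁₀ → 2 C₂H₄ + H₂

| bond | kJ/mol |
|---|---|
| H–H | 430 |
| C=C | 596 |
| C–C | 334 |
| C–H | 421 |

ΔH ≈ +222 kJ

Bonds broken (reactants):
  C–C: 3 × 334 = 1002
  C–H: 10 × 421 = 4210
  Σ(broken) = 5212 kJ
Bonds formed (products):
  C–H: 8 × 421 = 3368
  C=C: 2 × 596 = 1192
  H–H: 1 × 430 = 430
  Σ(formed) = 4990 kJ
ΔH = Σ(broken) − Σ(formed) = 5212 − 4990 = +222 kJ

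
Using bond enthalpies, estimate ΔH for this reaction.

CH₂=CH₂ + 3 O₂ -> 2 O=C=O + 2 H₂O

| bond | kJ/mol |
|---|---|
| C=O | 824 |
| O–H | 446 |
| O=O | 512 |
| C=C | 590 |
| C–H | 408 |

ΔH ≈ −1322 kJ

Bonds broken (reactants):
  C–H: 4 × 408 = 1632
  C=C: 1 × 590 = 590
  O=O: 3 × 512 = 1536
  Σ(broken) = 3758 kJ
Bonds formed (products):
  C=O: 4 × 824 = 3296
  O–H: 4 × 446 = 1784
  Σ(formed) = 5080 kJ
ΔH = Σ(broken) − Σ(formed) = 3758 − 5080 = −1322 kJ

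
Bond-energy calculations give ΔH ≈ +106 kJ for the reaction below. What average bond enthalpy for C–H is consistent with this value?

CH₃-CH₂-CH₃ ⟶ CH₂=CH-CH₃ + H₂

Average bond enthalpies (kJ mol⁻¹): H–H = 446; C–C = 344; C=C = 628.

D(C–H) ≈ 418 kJ/mol

Let D be the C–H bond energy.
Σ(broken) = 2×344 + 8×D = 688 + 8D
Σ(formed) = 1×344 + 6×D + 1×628 + 1×446 = 1418 + 6D
ΔH = Σ(broken) − Σ(formed) = (688 + 8D) − (1418 + 6D) = −730 + 2D
Setting this equal to +106 kJ gives 2D = 836, so D = 418 kJ/mol.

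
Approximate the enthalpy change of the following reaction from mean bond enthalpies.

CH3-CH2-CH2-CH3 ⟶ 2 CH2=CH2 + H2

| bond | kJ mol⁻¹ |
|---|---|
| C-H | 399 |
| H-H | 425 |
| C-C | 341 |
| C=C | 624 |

ΔH ≈ +148 kJ

Bonds broken (reactants):
  C-C: 3 × 341 = 1023
  C-H: 10 × 399 = 3990
  Σ(broken) = 5013 kJ
Bonds formed (products):
  C-H: 8 × 399 = 3192
  C=C: 2 × 624 = 1248
  H-H: 1 × 425 = 425
  Σ(formed) = 4865 kJ
ΔH = Σ(broken) − Σ(formed) = 5013 − 4865 = +148 kJ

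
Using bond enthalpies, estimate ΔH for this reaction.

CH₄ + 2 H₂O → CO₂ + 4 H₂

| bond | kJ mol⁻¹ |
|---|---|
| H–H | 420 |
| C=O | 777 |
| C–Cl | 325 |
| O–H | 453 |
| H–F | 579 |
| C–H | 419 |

ΔH ≈ +254 kJ

Bonds broken (reactants):
  C–H: 4 × 419 = 1676
  O–H: 4 × 453 = 1812
  Σ(broken) = 3488 kJ
Bonds formed (products):
  C=O: 2 × 777 = 1554
  H–H: 4 × 420 = 1680
  Σ(formed) = 3234 kJ
ΔH = Σ(broken) − Σ(formed) = 3488 − 3234 = +254 kJ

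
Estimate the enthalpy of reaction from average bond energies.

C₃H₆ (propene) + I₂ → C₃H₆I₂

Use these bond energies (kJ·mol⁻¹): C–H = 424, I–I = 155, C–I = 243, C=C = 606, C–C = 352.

Bonds broken (reactants):
  C–C: 1 × 352 = 352
  C–H: 6 × 424 = 2544
  C=C: 1 × 606 = 606
  I–I: 1 × 155 = 155
  Σ(broken) = 3657 kJ
Bonds formed (products):
  C–C: 2 × 352 = 704
  C–H: 6 × 424 = 2544
  C–I: 2 × 243 = 486
  Σ(formed) = 3734 kJ
ΔH = Σ(broken) − Σ(formed) = 3657 − 3734 = −77 kJ

ΔH ≈ −77 kJ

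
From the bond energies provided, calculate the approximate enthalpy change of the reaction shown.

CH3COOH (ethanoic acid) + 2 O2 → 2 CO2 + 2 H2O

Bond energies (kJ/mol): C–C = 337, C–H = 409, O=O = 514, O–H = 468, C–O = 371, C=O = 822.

ΔH ≈ −907 kJ

Bonds broken (reactants):
  C–C: 1 × 337 = 337
  C–H: 3 × 409 = 1227
  C–O: 1 × 371 = 371
  C=O: 1 × 822 = 822
  O–H: 1 × 468 = 468
  O=O: 2 × 514 = 1028
  Σ(broken) = 4253 kJ
Bonds formed (products):
  C=O: 4 × 822 = 3288
  O–H: 4 × 468 = 1872
  Σ(formed) = 5160 kJ
ΔH = Σ(broken) − Σ(formed) = 4253 − 5160 = −907 kJ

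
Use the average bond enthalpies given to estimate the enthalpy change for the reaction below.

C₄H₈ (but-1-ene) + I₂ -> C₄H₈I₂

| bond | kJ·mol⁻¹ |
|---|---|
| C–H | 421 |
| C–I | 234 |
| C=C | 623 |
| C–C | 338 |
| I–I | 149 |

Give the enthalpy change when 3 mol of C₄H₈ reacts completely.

Bonds broken (reactants):
  C–C: 2 × 338 = 676
  C–H: 8 × 421 = 3368
  C=C: 1 × 623 = 623
  I–I: 1 × 149 = 149
  Σ(broken) = 4816 kJ
Bonds formed (products):
  C–C: 3 × 338 = 1014
  C–H: 8 × 421 = 3368
  C–I: 2 × 234 = 468
  Σ(formed) = 4850 kJ
ΔH = Σ(broken) − Σ(formed) = 4816 − 4850 = −34 kJ
For 3× the reaction as written: 3 × (−34) = −102 kJ

ΔH = −102 kJ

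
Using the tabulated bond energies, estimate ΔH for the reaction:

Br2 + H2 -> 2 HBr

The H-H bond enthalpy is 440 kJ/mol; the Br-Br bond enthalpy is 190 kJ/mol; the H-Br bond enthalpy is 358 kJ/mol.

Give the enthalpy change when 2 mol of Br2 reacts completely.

ΔH = −172 kJ

Bonds broken (reactants):
  Br-Br: 1 × 190 = 190
  H-H: 1 × 440 = 440
  Σ(broken) = 630 kJ
Bonds formed (products):
  H-Br: 2 × 358 = 716
  Σ(formed) = 716 kJ
ΔH = Σ(broken) − Σ(formed) = 630 − 716 = −86 kJ
For 2× the reaction as written: 2 × (−86) = −172 kJ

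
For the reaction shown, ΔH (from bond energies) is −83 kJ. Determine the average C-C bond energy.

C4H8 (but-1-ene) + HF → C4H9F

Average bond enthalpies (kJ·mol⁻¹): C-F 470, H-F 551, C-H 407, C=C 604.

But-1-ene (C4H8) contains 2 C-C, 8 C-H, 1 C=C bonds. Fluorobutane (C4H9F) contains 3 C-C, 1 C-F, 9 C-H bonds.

D(C-C) ≈ 361 kJ/mol

Let D be the C-C bond energy.
Σ(broken) = 2×D + 8×407 + 1×604 + 1×551 = 4411 + 2D
Σ(formed) = 3×D + 1×470 + 9×407 = 4133 + 3D
ΔH = Σ(broken) − Σ(formed) = (4411 + 2D) − (4133 + 3D) = +278 − D
Setting this equal to −83 kJ gives D = 361 kJ/mol.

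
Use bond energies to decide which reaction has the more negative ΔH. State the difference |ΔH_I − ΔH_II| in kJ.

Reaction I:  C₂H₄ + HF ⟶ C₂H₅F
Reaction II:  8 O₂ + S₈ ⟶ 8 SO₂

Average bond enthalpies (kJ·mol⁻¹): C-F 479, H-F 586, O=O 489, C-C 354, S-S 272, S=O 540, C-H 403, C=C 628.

Reaction II, by 2530 kJ

Reaction I:
  Bonds broken (reactants):
    C-H: 4 × 403 = 1612
    C=C: 1 × 628 = 628
    H-F: 1 × 586 = 586
    Σ(broken) = 2826 kJ
  Bonds formed (products):
    C-C: 1 × 354 = 354
    C-F: 1 × 479 = 479
    C-H: 5 × 403 = 2015
    Σ(formed) = 2848 kJ
  ΔH_I = 2826 − 2848 = −22 kJ
Reaction II:
  Bonds broken (reactants):
    O=O: 8 × 489 = 3912
    S-S: 8 × 272 = 2176
    Σ(broken) = 6088 kJ
  Bonds formed (products):
    S=O: 16 × 540 = 8640
    Σ(formed) = 8640 kJ
  ΔH_II = 6088 − 8640 = −2552 kJ
ΔH_I − ΔH_II = +2530 kJ, so reaction II has the more negative ΔH; |ΔH_I − ΔH_II| = 2530 kJ.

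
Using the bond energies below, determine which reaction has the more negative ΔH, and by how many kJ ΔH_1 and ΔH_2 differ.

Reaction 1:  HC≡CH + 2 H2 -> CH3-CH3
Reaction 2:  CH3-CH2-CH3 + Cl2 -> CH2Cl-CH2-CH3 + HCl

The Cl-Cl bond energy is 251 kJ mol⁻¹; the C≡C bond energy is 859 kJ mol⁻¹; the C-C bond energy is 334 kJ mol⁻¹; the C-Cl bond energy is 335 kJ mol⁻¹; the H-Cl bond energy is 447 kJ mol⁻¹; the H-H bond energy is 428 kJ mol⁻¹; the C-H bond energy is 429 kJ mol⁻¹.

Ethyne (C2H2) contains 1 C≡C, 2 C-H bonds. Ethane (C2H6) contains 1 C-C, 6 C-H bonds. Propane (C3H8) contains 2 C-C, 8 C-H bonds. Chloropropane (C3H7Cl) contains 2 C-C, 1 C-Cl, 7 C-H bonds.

Reaction 1, by 233 kJ

Reaction 1:
  Bonds broken (reactants):
    C≡C: 1 × 859 = 859
    C-H: 2 × 429 = 858
    H-H: 2 × 428 = 856
    Σ(broken) = 2573 kJ
  Bonds formed (products):
    C-C: 1 × 334 = 334
    C-H: 6 × 429 = 2574
    Σ(formed) = 2908 kJ
  ΔH_1 = 2573 − 2908 = −335 kJ
Reaction 2:
  Bonds broken (reactants):
    C-C: 2 × 334 = 668
    C-H: 8 × 429 = 3432
    Cl-Cl: 1 × 251 = 251
    Σ(broken) = 4351 kJ
  Bonds formed (products):
    C-C: 2 × 334 = 668
    C-Cl: 1 × 335 = 335
    C-H: 7 × 429 = 3003
    H-Cl: 1 × 447 = 447
    Σ(formed) = 4453 kJ
  ΔH_2 = 4351 − 4453 = −102 kJ
ΔH_1 − ΔH_2 = −233 kJ, so reaction 1 has the more negative ΔH; |ΔH_1 − ΔH_2| = 233 kJ.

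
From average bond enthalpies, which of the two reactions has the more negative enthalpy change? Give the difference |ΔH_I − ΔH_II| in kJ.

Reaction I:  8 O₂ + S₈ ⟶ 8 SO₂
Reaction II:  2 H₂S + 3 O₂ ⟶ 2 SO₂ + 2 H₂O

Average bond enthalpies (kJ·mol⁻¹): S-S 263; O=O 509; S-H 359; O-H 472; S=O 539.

Reaction I:
  Bonds broken (reactants):
    O=O: 8 × 509 = 4072
    S-S: 8 × 263 = 2104
    Σ(broken) = 6176 kJ
  Bonds formed (products):
    S=O: 16 × 539 = 8624
    Σ(formed) = 8624 kJ
  ΔH_I = 6176 − 8624 = −2448 kJ
Reaction II:
  Bonds broken (reactants):
    O=O: 3 × 509 = 1527
    S-H: 4 × 359 = 1436
    Σ(broken) = 2963 kJ
  Bonds formed (products):
    O-H: 4 × 472 = 1888
    S=O: 4 × 539 = 2156
    Σ(formed) = 4044 kJ
  ΔH_II = 2963 − 4044 = −1081 kJ
ΔH_I − ΔH_II = −1367 kJ, so reaction I has the more negative ΔH; |ΔH_I − ΔH_II| = 1367 kJ.

Reaction I, by 1367 kJ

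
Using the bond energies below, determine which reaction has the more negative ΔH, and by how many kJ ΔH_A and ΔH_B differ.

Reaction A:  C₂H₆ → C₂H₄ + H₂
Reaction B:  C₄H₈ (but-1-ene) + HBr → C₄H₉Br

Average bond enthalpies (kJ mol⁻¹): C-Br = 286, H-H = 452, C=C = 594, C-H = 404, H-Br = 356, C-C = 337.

Reaction B, by 176 kJ

Reaction A:
  Bonds broken (reactants):
    C-C: 1 × 337 = 337
    C-H: 6 × 404 = 2424
    Σ(broken) = 2761 kJ
  Bonds formed (products):
    C-H: 4 × 404 = 1616
    C=C: 1 × 594 = 594
    H-H: 1 × 452 = 452
    Σ(formed) = 2662 kJ
  ΔH_A = 2761 − 2662 = +99 kJ
Reaction B:
  Bonds broken (reactants):
    C-C: 2 × 337 = 674
    C-H: 8 × 404 = 3232
    C=C: 1 × 594 = 594
    H-Br: 1 × 356 = 356
    Σ(broken) = 4856 kJ
  Bonds formed (products):
    C-Br: 1 × 286 = 286
    C-C: 3 × 337 = 1011
    C-H: 9 × 404 = 3636
    Σ(formed) = 4933 kJ
  ΔH_B = 4856 − 4933 = −77 kJ
ΔH_A − ΔH_B = +176 kJ, so reaction B has the more negative ΔH; |ΔH_A − ΔH_B| = 176 kJ.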